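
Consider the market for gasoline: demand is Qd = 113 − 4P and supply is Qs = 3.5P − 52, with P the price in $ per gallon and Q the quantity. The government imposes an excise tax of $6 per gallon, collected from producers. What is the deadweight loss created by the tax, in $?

Deadweight loss = $33.6.

Without the tax, 113 − 4P = 3.5P − 52 gives 7.5P = 165, so P* = $22 and Q* = 25.
With the tax collected from producers, supply shifts: Qs = 3.5(P − 6) − 52.
New equilibrium: consumers pay $24.8, producers receive $18.8, Q = 13.8. (Wedge: Pb − Ps = 6.)
Quantity falls by |ΔQ| = |25 − 13.8| = 11.2.
DWL = ½ · t · |ΔQ| = ½ · 6 · 11.2 = $33.6.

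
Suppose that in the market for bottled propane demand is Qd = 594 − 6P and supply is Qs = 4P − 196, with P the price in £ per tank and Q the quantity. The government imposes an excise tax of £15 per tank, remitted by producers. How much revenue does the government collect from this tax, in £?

Without the tax, 594 − 6P = 4P − 196 gives 10P = 790, so P* = £79 and Q* = 120.
With the tax collected from producers, supply shifts: Qs = 4(P − 15) − 196.
Solving gives Q = 84 with buyers paying £85 and producers receiving £70 (the £15 wedge).
Revenue = t · Q = 15 · 84 = £1260.

Tax revenue = £1260.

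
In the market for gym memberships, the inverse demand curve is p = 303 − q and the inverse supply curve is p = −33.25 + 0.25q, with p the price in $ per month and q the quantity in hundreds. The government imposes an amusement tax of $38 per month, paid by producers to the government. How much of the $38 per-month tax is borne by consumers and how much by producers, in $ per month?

Rewrite in direct form: qd = 303 − p and qs = 4p + 133.
Without the tax, 303 − p = 4p + 133 gives 5p = 170, so p* = $34 and q* = 269.
With the tax collected from producers, supply shifts: qs = 4(p − 38) + 133.
Solving gives q = 238.6 with consumers paying $64.4 and producers receiving $26.4 (the $38 wedge).
Burden on consumers: $30.4; on producers: $7.6. (They sum to $38.)

Consumers bear $30.4 per month; producers bear $7.6 per month.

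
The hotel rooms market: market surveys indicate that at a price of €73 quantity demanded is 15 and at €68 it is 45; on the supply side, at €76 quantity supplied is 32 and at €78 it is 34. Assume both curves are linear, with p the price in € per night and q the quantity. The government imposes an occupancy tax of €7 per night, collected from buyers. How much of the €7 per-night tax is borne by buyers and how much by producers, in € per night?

Demand slope: (45 − 15)/(68 − 73) = -6, so qd = 453 − 6p.
Supply slope: (34 − 32)/(78 − 76) = 1, so qs = p − 44.
Without the tax, 453 − 6p = p − 44 gives 7p = 497, so p* = €71 and q* = 27.
With the tax collected from buyers, demand (in seller-price terms) shifts: qd = 453 − 6(p + 7).
New equilibrium: buyers pay €72, producers receive €65, q = 21. (Wedge: pb − ps = 7.)
Burden on buyers: €1; on producers: €6. (They sum to €7.)

Buyers bear €1 per night; producers bear €6 per night.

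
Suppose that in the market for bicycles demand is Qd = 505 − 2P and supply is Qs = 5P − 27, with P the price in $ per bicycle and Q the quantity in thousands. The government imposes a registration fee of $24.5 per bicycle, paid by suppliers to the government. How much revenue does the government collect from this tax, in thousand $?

Tax revenue = $7791 thousand.

Without the tax, 505 − 2P = 5P − 27 gives 7P = 532, so P* = $76 and Q* = 353.
With the tax collected from suppliers, supply shifts: Qs = 5(P − 24.5) − 27.
New equilibrium: buyers pay $93.5, suppliers receive $69, Q = 318. (Wedge: Pb − Ps = 24.5.)
Revenue = t · Q = 24.5 · 318 = $7791.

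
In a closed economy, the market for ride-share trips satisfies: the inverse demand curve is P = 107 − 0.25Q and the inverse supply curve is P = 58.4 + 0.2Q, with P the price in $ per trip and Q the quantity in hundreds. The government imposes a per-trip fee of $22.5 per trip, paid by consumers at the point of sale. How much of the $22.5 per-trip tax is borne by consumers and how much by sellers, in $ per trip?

Inverting to Q(P) form: Qd = 428 − 4P; Qs = 5P − 292.
Without the tax, 428 − 4P = 5P − 292 gives 9P = 720, so P* = $80 and Q* = 108.
With the tax collected from consumers, demand (in seller-price terms) shifts: Qd = 428 − 4(P + 22.5).
New equilibrium: consumers pay $92.5, sellers receive $70, Q = 58. (Wedge: Pb − Ps = 22.5.)
Burden on consumers: $12.5; on sellers: $10. (They sum to $22.5.)

Consumers bear $12.5 per trip; sellers bear $10 per trip.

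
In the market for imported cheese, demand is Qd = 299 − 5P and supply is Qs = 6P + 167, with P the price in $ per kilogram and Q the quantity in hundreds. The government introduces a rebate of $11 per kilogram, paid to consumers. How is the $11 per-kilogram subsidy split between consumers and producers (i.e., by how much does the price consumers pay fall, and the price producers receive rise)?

Consumers gain $6 per kilogram; producers gain $5 per kilogram.

Without the subsidy, 299 − 5P = 6P + 167 gives 11P = 132, so P* = $12 and Q* = 239.
With a per-unit subsidy paid to consumers, each effectively pays P − 11, so demand becomes Qd = 299 − 5(P − 11).
Solving gives Q = 269 with consumers paying $6 and producers receiving $17 (the $11 wedge).
Gain to consumers: $6; to producers: $5. (They sum to $11.)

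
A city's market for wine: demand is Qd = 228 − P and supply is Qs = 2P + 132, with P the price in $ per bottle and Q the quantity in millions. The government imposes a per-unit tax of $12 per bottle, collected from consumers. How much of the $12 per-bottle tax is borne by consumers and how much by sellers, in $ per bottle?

Consumers bear $8 per bottle; sellers bear $4 per bottle.

Before the tax: set 228 − P = 2P + 132 → P* = $32, Q* = 196.
With the tax collected from consumers, demand (in seller-price terms) shifts: Qd = 228 − (P + 12).
Solving gives Q = 188 with consumers paying $40 and sellers receiving $28 (the $12 wedge).
Burden on consumers: $8; on sellers: $4. (They sum to $12.)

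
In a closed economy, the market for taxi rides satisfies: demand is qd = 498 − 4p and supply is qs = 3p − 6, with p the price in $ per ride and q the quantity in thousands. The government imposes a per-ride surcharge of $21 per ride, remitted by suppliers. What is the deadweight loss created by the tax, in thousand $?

Without the tax, 498 − 4p = 3p − 6 gives 7p = 504, so p* = $72 and q* = 210.
With the tax collected from suppliers, supply shifts: qs = 3(p − 21) − 6.
New equilibrium: consumers pay $81, suppliers receive $60, q = 174. (Wedge: pb − ps = 21.)
Quantity falls by |ΔQ| = |210 − 174| = 36.
DWL = ½ · t · |ΔQ| = ½ · 21 · 36 = $378.

Deadweight loss = $378 thousand.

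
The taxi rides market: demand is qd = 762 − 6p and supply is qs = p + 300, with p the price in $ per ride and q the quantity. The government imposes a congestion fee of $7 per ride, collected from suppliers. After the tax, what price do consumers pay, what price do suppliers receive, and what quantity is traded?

Consumers pay $67; suppliers receive $60; quantity = 360.

Before the tax: set 762 − 6p = p + 300 → p* = $66, q* = 366.
With the tax collected from suppliers, supply shifts: qs = (p − 7) + 300.
New equilibrium: consumers pay $67, suppliers receive $60, q = 360. (Wedge: pb − ps = 7.)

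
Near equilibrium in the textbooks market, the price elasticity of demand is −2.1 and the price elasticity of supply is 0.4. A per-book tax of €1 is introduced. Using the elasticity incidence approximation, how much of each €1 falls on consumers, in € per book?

Incidence ratio: consumers' share ≈ εs / (εs + |εd|) = 0.4 / (0.4 + 2.1) = 0.16.
So consumers bear ≈ 0.16 × €1 = €0.16; producers bear €0.84.

Consumers bear ≈ €0.16 per book.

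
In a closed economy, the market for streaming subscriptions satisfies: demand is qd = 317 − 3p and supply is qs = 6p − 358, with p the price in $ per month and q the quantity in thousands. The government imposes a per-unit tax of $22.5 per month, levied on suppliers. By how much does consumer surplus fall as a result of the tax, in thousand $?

Consumer surplus falls by $1042.5 thousand.

Without the tax, 317 − 3p = 6p − 358 gives 9p = 675, so p* = $75 and q* = 92.
With the tax collected from suppliers, supply shifts: qs = 6(p − 22.5) − 358.
New equilibrium: buyers pay $90, suppliers receive $67.5, q = 47. (Wedge: pb − ps = 22.5.)
ΔCS is the trapezoid between Q = 47 and Q = 92 of height $15: ½ · (92 + 47) · 15 = $1042.5.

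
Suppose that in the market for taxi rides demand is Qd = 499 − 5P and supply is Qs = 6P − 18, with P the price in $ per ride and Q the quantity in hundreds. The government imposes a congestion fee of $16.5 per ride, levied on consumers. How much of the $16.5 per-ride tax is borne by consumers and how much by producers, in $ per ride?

Consumers bear $9 per ride; producers bear $7.5 per ride.

Before the tax: set 499 − 5P = 6P − 18 → P* = $47, Q* = 264.
With the tax collected from consumers, demand (in seller-price terms) shifts: Qd = 499 − 5(P + 16.5).
Solving gives Q = 219 with consumers paying $56 and producers receiving $39.5 (the $16.5 wedge).
Burden on consumers: $9; on producers: $7.5. (They sum to $16.5.)
The less price-elastic side of the market bears the larger share of a per-unit tax.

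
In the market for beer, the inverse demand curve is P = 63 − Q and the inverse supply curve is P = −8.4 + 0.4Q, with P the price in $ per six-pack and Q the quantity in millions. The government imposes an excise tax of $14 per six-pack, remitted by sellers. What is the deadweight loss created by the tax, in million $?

Deadweight loss = $70 million.

Inverting to Q(P) form: Qd = 63 − P; Qs = 2.5P + 21.
Without the tax, 63 − P = 2.5P + 21 gives 3.5P = 42, so P* = $12 and Q* = 51.
With the tax collected from sellers, supply shifts: Qs = 2.5(P − 14) + 21.
Solving gives Q = 41 with buyers paying $22 and sellers receiving $8 (the $14 wedge).
Quantity falls by |ΔQ| = |51 − 41| = 10.
DWL = ½ · t · |ΔQ| = ½ · 14 · 10 = $70.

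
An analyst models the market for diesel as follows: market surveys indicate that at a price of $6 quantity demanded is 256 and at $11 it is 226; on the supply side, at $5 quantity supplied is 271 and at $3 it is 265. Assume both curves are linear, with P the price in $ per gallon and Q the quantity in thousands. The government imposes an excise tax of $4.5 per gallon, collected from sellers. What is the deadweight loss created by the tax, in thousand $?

Demand slope: (226 − 256)/(11 − 6) = -6, so Qd = 292 − 6P.
Supply slope: (265 − 271)/(3 − 5) = 3, so Qs = 3P + 256.
Without the tax, 292 − 6P = 3P + 256 gives 9P = 36, so P* = $4 and Q* = 268.
With the tax collected from sellers, supply shifts: Qs = 3(P − 4.5) + 256.
Solving gives Q = 259 with buyers paying $5.5 and sellers receiving $1 (the $4.5 wedge).
Quantity falls by |ΔQ| = |268 − 259| = 9.
DWL = ½ · t · |ΔQ| = ½ · 4.5 · 9 = $20.25.

Deadweight loss = $20.25 thousand.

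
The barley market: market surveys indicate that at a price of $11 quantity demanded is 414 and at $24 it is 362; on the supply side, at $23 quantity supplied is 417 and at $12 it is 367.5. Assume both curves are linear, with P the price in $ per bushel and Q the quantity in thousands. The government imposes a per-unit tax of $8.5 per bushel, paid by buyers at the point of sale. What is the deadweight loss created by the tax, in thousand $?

Demand slope: (362 − 414)/(24 − 11) = -4, so Qd = 458 − 4P.
Supply slope: (367.5 − 417)/(12 − 23) = 4.5, so Qs = 4.5P + 313.5.
Before the tax: set 458 − 4P = 4.5P + 313.5 → P* = $17, Q* = 390.
With the tax collected from buyers, demand (in seller-price terms) shifts: Qd = 458 − 4(P + 8.5).
New equilibrium: buyers pay $21.5, producers receive $13, Q = 372. (Wedge: Pb − Ps = 8.5.)
Quantity falls by |ΔQ| = |390 − 372| = 18.
DWL = ½ · t · |ΔQ| = ½ · 8.5 · 18 = $76.5.

Deadweight loss = $76.5 thousand.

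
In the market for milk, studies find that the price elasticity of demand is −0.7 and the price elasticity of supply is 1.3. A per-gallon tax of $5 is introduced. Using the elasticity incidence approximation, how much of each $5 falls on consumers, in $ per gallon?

Incidence ratio: consumers' share ≈ εs / (εs + |εd|) = 1.3 / (1.3 + 0.7) = 0.65.
So consumers bear ≈ 0.65 × $5 = $3.25; sellers bear $1.75.

Consumers bear ≈ $3.25 per gallon.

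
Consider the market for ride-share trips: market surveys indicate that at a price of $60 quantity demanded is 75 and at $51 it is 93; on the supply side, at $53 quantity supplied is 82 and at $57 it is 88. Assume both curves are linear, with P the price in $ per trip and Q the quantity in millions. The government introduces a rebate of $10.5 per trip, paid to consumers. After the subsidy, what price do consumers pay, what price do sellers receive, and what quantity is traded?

Demand slope: (93 − 75)/(51 − 60) = -2, so Qd = 195 − 2P.
Supply slope: (88 − 82)/(57 − 53) = 1.5, so Qs = 1.5P + 2.5.
Without the subsidy, 195 − 2P = 1.5P + 2.5 gives 3.5P = 192.5, so P* = $55 and Q* = 85.
With a per-unit subsidy paid to consumers, each effectively pays P − 10.5, so demand becomes Qd = 195 − 2(P − 10.5).
Solving gives Q = 94 with consumers paying $50.5 and sellers receiving $61 (the $10.5 wedge).

Consumers pay $50.5; sellers receive $61; quantity = 94.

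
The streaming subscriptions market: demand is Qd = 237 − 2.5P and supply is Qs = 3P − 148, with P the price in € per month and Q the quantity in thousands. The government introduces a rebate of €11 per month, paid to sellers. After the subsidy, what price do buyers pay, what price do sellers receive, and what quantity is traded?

Without the subsidy, 237 − 2.5P = 3P − 148 gives 5.5P = 385, so P* = €70 and Q* = 62.
With a per-unit subsidy paid to sellers, each receives P + 11 per unit sold, so supply becomes Qs = 3(P + 11) − 148.
Solving gives Q = 77 with buyers paying €64 and sellers receiving €75 (the €11 wedge).

Buyers pay €64; sellers receive €75; quantity = 77.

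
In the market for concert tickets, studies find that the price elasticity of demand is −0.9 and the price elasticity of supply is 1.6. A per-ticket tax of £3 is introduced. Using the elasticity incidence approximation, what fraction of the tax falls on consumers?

Consumers' share ≈ 0.64.

Incidence ratio: consumers' share ≈ εs / (εs + |εd|) = 1.6 / (1.6 + 0.9) = 0.64.
Supply is the more elastic side, so consumers bear the larger share.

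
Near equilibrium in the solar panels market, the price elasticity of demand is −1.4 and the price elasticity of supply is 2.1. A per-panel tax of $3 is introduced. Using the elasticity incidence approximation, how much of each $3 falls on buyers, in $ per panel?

Incidence ratio: buyers' share ≈ εs / (εs + |εd|) = 2.1 / (2.1 + 1.4) = 0.6.
So buyers bear ≈ 0.6 × $3 = $1.8; producers bear $1.2.

Buyers bear ≈ $1.8 per panel.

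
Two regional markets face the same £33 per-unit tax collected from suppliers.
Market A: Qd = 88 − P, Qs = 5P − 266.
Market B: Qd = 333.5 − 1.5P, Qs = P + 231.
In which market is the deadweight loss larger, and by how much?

Market A: pre-tax P* = £59, Q* = 29; post-tax Q = 1.5; deadweight loss = £453.75.
Market B: pre-tax P* = £41, Q* = 272; post-tax Q = 252.2; deadweight loss = £326.7.
Difference: £453.75 vs £326.7 → market A is larger by £127.05.

Market A, by £127.05.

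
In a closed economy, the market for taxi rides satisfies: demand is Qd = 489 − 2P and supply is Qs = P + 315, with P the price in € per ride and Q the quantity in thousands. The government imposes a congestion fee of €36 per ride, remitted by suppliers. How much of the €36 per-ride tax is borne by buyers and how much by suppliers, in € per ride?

Without the tax, 489 − 2P = P + 315 gives 3P = 174, so P* = €58 and Q* = 373.
With the tax collected from suppliers, supply shifts: Qs = (P − 36) + 315.
Solving gives Q = 349 with buyers paying €70 and suppliers receiving €34 (the €36 wedge).
Burden on buyers: €12; on suppliers: €24. (They sum to €36.)
The less price-elastic side of the market bears the larger share of a per-unit tax.

Buyers bear €12 per ride; suppliers bear €24 per ride.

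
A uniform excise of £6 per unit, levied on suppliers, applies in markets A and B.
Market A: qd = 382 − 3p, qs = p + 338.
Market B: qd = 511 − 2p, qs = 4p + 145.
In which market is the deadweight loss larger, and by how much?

Market A: pre-tax p* = £11, q* = 349; post-tax q = 344.5; deadweight loss = £13.5.
Market B: pre-tax p* = £61, q* = 389; post-tax q = 381; deadweight loss = £24.
Difference: £13.5 vs £24 → market B is larger by £10.5.

Market B, by £10.5.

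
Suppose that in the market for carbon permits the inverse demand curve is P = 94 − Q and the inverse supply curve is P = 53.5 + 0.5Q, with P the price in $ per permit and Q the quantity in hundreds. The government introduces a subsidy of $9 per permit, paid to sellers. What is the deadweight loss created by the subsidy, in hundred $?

Deadweight loss = $27 hundred.

Rewrite in direct form: Qd = 94 − P and Qs = 2P − 107.
Before the subsidy: set 94 − P = 2P − 107 → P* = $67, Q* = 27.
With a per-unit subsidy paid to sellers, each receives P + 9 per unit sold, so supply becomes Qs = 2(P + 9) − 107.
New equilibrium: consumers pay $61, sellers receive $70, Q = 33. (Wedge: Pb − Ps = −9.)
Quantity rises by |ΔQ| = |27 − 33| = 6.
DWL = ½ · t · |ΔQ| = ½ · 9 · 6 = $27.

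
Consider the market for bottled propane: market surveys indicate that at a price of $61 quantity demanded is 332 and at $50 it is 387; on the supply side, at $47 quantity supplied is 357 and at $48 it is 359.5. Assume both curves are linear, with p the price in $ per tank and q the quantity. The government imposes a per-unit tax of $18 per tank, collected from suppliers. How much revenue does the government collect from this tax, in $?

Tax revenue = $6156.

Demand slope: (387 − 332)/(50 − 61) = -5, so qd = 637 − 5p.
Supply slope: (359.5 − 357)/(48 − 47) = 2.5, so qs = 2.5p + 239.5.
Without the tax, 637 − 5p = 2.5p + 239.5 gives 7.5p = 397.5, so p* = $53 and q* = 372.
With the tax collected from suppliers, supply shifts: qs = 2.5(p − 18) + 239.5.
New equilibrium: buyers pay $59, suppliers receive $41, q = 342. (Wedge: pb − ps = 18.)
Revenue = t · Q = 18 · 342 = $6156.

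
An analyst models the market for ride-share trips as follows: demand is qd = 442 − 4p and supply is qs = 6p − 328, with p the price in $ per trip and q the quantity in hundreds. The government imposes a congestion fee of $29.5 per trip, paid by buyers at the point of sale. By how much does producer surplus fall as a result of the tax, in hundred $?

Before the tax: set 442 − 4p = 6p − 328 → p* = $77, q* = 134.
With the tax collected from buyers, demand (in seller-price terms) shifts: qd = 442 − 4(p + 29.5).
New equilibrium: buyers pay $94.7, producers receive $65.2, q = 63.2. (Wedge: pb − ps = 29.5.)
ΔPS is the trapezoid between Q = 63.2 and Q = 134 of height $11.8: ½ · (134 + 63.2) · 11.8 = $1163.48.

Producer surplus falls by $1163.48 hundred.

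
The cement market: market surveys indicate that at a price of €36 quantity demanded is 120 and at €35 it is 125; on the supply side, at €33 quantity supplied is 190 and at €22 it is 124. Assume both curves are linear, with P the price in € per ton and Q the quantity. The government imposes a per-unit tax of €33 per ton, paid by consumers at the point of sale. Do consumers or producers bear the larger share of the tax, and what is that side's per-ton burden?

Consumers bear the larger share: €18 per ton.

Demand slope: (125 − 120)/(35 − 36) = -5, so Qd = 300 − 5P.
Supply slope: (124 − 190)/(22 − 33) = 6, so Qs = 6P − 8.
Before the tax: set 300 − 5P = 6P − 8 → P* = €28, Q* = 160.
With the tax collected from consumers, demand (in seller-price terms) shifts: Qd = 300 − 5(P + 33).
Solving gives Q = 70 with consumers paying €46 and producers receiving €13 (the €33 wedge).
Per-ton burden: consumers €18, producers €15.
Consumers take the larger share because demand is less price-elastic here (demand slope 5 vs supply slope 6).
The less price-elastic side of the market bears the larger share of a per-unit tax.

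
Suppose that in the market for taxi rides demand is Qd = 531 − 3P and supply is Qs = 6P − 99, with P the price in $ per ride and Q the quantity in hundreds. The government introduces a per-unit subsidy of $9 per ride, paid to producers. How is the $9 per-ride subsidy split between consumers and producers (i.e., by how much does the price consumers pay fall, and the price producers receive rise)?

Consumers gain $6 per ride; producers gain $3 per ride.

Without the subsidy, 531 − 3P = 6P − 99 gives 9P = 630, so P* = $70 and Q* = 321.
With a per-unit subsidy paid to producers, each receives P + 9 per unit sold, so supply becomes Qs = 6(P + 9) − 99.
Solving gives Q = 339 with consumers paying $64 and producers receiving $73 (the $9 wedge).
Gain to consumers: $6; to producers: $3. (They sum to $9.)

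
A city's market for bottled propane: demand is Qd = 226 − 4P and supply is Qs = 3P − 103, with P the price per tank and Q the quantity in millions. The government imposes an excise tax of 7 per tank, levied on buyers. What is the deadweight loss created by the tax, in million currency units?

Before the tax: set 226 − 4P = 3P − 103 → P* = 47, Q* = 38.
With the tax collected from buyers, demand (in seller-price terms) shifts: Qd = 226 − 4(P + 7).
Solving gives Q = 26 with buyers paying 50 and sellers receiving 43 (the 7 wedge).
Quantity falls by |ΔQ| = |38 − 26| = 12.
DWL = ½ · t · |ΔQ| = ½ · 7 · 12 = 42.

Deadweight loss = 42 million.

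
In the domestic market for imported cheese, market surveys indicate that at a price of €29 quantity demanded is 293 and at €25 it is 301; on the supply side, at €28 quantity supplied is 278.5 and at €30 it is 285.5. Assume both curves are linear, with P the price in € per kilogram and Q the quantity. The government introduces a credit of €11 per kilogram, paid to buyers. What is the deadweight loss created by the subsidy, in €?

Deadweight loss = €77.

Demand slope: (301 − 293)/(25 − 29) = -2, so Qd = 351 − 2P.
Supply slope: (285.5 − 278.5)/(30 − 28) = 3.5, so Qs = 3.5P + 180.5.
Without the subsidy, 351 − 2P = 3.5P + 180.5 gives 5.5P = 170.5, so P* = €31 and Q* = 289.
With a per-unit subsidy paid to buyers, each effectively pays P − 11, so demand becomes Qd = 351 − 2(P − 11).
New equilibrium: buyers pay €24, suppliers receive €35, Q = 303. (Wedge: Pb − Ps = −11.)
Quantity rises by |ΔQ| = |289 − 303| = 14.
DWL = ½ · t · |ΔQ| = ½ · 11 · 14 = €77.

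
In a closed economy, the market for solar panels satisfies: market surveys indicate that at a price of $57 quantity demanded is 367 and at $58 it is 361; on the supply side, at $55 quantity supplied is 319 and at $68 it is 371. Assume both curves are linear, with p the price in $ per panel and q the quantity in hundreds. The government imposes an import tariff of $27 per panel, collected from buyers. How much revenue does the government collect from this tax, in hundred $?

Tax revenue = $7511.4 hundred.

Demand slope: (361 − 367)/(58 − 57) = -6, so qd = 709 − 6p.
Supply slope: (371 − 319)/(68 − 55) = 4, so qs = 4p + 99.
Before the tax: set 709 − 6p = 4p + 99 → p* = $61, q* = 343.
With the tax collected from buyers, demand (in seller-price terms) shifts: qd = 709 − 6(p + 27).
New equilibrium: buyers pay $71.8, sellers receive $44.8, q = 278.2. (Wedge: pb − ps = 27.)
Revenue = t · Q = 27 · 278.2 = $7511.4.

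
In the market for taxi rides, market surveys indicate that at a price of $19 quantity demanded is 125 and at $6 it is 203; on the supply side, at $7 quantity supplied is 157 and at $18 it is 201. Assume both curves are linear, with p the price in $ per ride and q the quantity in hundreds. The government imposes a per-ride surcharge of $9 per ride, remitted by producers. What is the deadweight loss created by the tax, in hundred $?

Deadweight loss = $97.2 hundred.

Demand slope: (203 − 125)/(6 − 19) = -6, so qd = 239 − 6p.
Supply slope: (201 − 157)/(18 − 7) = 4, so qs = 4p + 129.
Before the tax: set 239 − 6p = 4p + 129 → p* = $11, q* = 173.
With the tax collected from producers, supply shifts: qs = 4(p − 9) + 129.
Solving gives q = 151.4 with buyers paying $14.6 and producers receiving $5.6 (the $9 wedge).
Quantity falls by |ΔQ| = |173 − 151.4| = 21.6.
DWL = ½ · t · |ΔQ| = ½ · 9 · 21.6 = $97.2.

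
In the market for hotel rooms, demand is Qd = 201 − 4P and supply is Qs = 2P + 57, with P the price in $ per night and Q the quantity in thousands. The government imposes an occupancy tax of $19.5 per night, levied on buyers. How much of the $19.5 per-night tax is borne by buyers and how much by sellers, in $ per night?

Without the tax, 201 − 4P = 2P + 57 gives 6P = 144, so P* = $24 and Q* = 105.
With the tax collected from buyers, demand (in seller-price terms) shifts: Qd = 201 − 4(P + 19.5).
Solving gives Q = 79 with buyers paying $30.5 and sellers receiving $11 (the $19.5 wedge).
Burden on buyers: $6.5; on sellers: $13. (They sum to $19.5.)

Buyers bear $6.5 per night; sellers bear $13 per night.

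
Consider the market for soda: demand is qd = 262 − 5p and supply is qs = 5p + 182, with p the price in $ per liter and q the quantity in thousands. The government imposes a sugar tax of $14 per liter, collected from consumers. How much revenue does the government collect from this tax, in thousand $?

Tax revenue = $2618 thousand.

Before the tax: set 262 − 5p = 5p + 182 → p* = $8, q* = 222.
With the tax collected from consumers, demand (in seller-price terms) shifts: qd = 262 − 5(p + 14).
Solving gives q = 187 with consumers paying $15 and sellers receiving $1 (the $14 wedge).
Revenue = t · Q = 14 · 187 = $2618.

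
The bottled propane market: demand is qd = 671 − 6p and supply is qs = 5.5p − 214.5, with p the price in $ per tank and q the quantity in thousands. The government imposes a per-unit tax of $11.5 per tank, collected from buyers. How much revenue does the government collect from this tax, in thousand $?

Before the tax: set 671 − 6p = 5.5p − 214.5 → p* = $77, q* = 209.
With the tax collected from buyers, demand (in seller-price terms) shifts: qd = 671 − 6(p + 11.5).
New equilibrium: buyers pay $82.5, suppliers receive $71, q = 176. (Wedge: pb − ps = 11.5.)
Revenue = t · Q = 11.5 · 176 = $2024.

Tax revenue = $2024 thousand.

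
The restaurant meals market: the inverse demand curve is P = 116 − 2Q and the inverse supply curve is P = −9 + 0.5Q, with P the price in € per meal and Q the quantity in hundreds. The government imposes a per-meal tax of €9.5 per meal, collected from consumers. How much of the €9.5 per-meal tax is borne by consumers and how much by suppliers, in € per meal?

Rewrite in direct form: Qd = 58 − 0.5P and Qs = 2P + 18.
Before the tax: set 58 − 0.5P = 2P + 18 → P* = €16, Q* = 50.
With the tax collected from consumers, demand (in seller-price terms) shifts: Qd = 58 − 0.5(P + 9.5).
New equilibrium: consumers pay €23.6, suppliers receive €14.1, Q = 46.2. (Wedge: Pb − Ps = 9.5.)
Burden on consumers: €7.6; on suppliers: €1.9. (They sum to €9.5.)
The less price-elastic side of the market bears the larger share of a per-unit tax.

Consumers bear €7.6 per meal; suppliers bear €1.9 per meal.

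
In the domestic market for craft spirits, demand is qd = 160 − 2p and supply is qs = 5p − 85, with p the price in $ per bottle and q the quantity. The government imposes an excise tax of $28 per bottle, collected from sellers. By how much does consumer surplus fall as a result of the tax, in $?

Consumer surplus falls by $1400.

Without the tax, 160 − 2p = 5p − 85 gives 7p = 245, so p* = $35 and q* = 90.
With the tax collected from sellers, supply shifts: qs = 5(p − 28) − 85.
New equilibrium: buyers pay $55, sellers receive $27, q = 50. (Wedge: pb − ps = 28.)
ΔCS is the trapezoid between Q = 50 and Q = 90 of height $20: ½ · (90 + 50) · 20 = $1400.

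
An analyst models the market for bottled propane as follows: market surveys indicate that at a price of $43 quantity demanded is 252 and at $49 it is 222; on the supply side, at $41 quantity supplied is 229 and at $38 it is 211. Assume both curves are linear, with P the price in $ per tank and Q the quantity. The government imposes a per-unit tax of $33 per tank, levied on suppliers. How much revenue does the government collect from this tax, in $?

Tax revenue = $5181.

Demand slope: (222 − 252)/(49 − 43) = -5, so Qd = 467 − 5P.
Supply slope: (211 − 229)/(38 − 41) = 6, so Qs = 6P − 17.
Before the tax: set 467 − 5P = 6P − 17 → P* = $44, Q* = 247.
With the tax collected from suppliers, supply shifts: Qs = 6(P − 33) − 17.
New equilibrium: buyers pay $62, suppliers receive $29, Q = 157. (Wedge: Pb − Ps = 33.)
Revenue = t · Q = 33 · 157 = $5181.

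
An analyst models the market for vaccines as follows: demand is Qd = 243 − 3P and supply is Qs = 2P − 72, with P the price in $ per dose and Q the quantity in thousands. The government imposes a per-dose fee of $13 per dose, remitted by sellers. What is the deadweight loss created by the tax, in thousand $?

Deadweight loss = $101.4 thousand.

Before the tax: set 243 − 3P = 2P − 72 → P* = $63, Q* = 54.
With the tax collected from sellers, supply shifts: Qs = 2(P − 13) − 72.
Solving gives Q = 38.4 with buyers paying $68.2 and sellers receiving $55.2 (the $13 wedge).
Quantity falls by |ΔQ| = |54 − 38.4| = 15.6.
DWL = ½ · t · |ΔQ| = ½ · 13 · 15.6 = $101.4.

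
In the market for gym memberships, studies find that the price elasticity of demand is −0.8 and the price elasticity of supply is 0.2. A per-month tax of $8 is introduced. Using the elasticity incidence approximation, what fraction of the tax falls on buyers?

Incidence ratio: buyers' share ≈ εs / (εs + |εd|) = 0.2 / (0.2 + 0.8) = 0.2.
Supply is the less elastic side, so buyers bear the smaller share.

Buyers' share ≈ 0.2.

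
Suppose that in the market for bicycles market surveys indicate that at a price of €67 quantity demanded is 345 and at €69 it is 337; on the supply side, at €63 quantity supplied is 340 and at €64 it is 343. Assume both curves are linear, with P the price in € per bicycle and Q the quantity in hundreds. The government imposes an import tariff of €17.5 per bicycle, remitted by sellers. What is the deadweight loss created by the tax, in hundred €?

Deadweight loss = €262.5 hundred.

Demand slope: (337 − 345)/(69 − 67) = -4, so Qd = 613 − 4P.
Supply slope: (343 − 340)/(64 − 63) = 3, so Qs = 3P + 151.
Without the tax, 613 − 4P = 3P + 151 gives 7P = 462, so P* = €66 and Q* = 349.
With the tax collected from sellers, supply shifts: Qs = 3(P − 17.5) + 151.
New equilibrium: consumers pay €73.5, sellers receive €56, Q = 319. (Wedge: Pb − Ps = 17.5.)
Quantity falls by |ΔQ| = |349 − 319| = 30.
DWL = ½ · t · |ΔQ| = ½ · 17.5 · 30 = €262.5.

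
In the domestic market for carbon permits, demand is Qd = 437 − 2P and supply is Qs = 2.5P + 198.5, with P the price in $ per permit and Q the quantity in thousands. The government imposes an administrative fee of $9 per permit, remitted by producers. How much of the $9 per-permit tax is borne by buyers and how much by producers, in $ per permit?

Buyers bear $5 per permit; producers bear $4 per permit.

Before the tax: set 437 − 2P = 2.5P + 198.5 → P* = $53, Q* = 331.
With the tax collected from producers, supply shifts: Qs = 2.5(P − 9) + 198.5.
New equilibrium: buyers pay $58, producers receive $49, Q = 321. (Wedge: Pb − Ps = 9.)
Burden on buyers: $5; on producers: $4. (They sum to $9.)
The less price-elastic side of the market bears the larger share of a per-unit tax.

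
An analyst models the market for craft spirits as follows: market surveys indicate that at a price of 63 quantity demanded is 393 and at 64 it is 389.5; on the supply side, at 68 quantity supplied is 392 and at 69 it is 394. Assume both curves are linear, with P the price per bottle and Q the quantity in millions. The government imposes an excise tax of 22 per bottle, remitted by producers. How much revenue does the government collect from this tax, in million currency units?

Demand slope: (389.5 − 393)/(64 − 63) = -3.5, so Qd = 613.5 − 3.5P.
Supply slope: (394 − 392)/(69 − 68) = 2, so Qs = 2P + 256.
Without the tax, 613.5 − 3.5P = 2P + 256 gives 5.5P = 357.5, so P* = 65 and Q* = 386.
With the tax collected from producers, supply shifts: Qs = 2(P − 22) + 256.
Solving gives Q = 358 with buyers paying 73 and producers receiving 51 (the 22 wedge).
Revenue = t · Q = 22 · 358 = 7876.

Tax revenue = 7876 million.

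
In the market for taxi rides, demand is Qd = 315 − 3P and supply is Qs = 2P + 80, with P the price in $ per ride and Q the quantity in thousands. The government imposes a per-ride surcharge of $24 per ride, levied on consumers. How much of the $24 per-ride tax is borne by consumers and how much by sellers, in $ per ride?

Consumers bear $9.6 per ride; sellers bear $14.4 per ride.

Before the tax: set 315 − 3P = 2P + 80 → P* = $47, Q* = 174.
With the tax collected from consumers, demand (in seller-price terms) shifts: Qd = 315 − 3(P + 24).
New equilibrium: consumers pay $56.6, sellers receive $32.6, Q = 145.2. (Wedge: Pb − Ps = 24.)
Burden on consumers: $9.6; on sellers: $14.4. (They sum to $24.)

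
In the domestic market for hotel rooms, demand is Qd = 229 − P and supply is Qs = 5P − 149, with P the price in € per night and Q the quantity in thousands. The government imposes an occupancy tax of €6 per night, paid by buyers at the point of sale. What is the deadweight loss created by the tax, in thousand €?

Without the tax, 229 − P = 5P − 149 gives 6P = 378, so P* = €63 and Q* = 166.
With the tax collected from buyers, demand (in seller-price terms) shifts: Qd = 229 − (P + 6).
New equilibrium: buyers pay €68, suppliers receive €62, Q = 161. (Wedge: Pb − Ps = 6.)
Quantity falls by |ΔQ| = |166 − 161| = 5.
DWL = ½ · t · |ΔQ| = ½ · 6 · 5 = €15.

Deadweight loss = €15 thousand.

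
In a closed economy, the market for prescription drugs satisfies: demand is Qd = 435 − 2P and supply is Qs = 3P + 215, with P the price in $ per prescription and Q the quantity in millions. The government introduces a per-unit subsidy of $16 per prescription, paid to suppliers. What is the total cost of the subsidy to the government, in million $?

Before the subsidy: set 435 − 2P = 3P + 215 → P* = $44, Q* = 347.
With a per-unit subsidy paid to suppliers, each receives P + 16 per unit sold, so supply becomes Qs = 3(P + 16) + 215.
New equilibrium: buyers pay $34.4, suppliers receive $50.4, Q = 366.2. (Wedge: Pb − Ps = −16.)
Outlay = t · Q = 16 · 366.2 = $5859.2.

Government outlay = $5859.2 million.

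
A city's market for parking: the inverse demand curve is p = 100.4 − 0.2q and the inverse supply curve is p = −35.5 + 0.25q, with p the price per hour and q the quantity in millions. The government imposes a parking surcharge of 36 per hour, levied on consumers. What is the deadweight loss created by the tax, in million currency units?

Rewrite in direct form: qd = 502 − 5p and qs = 4p + 142.
Before the tax: set 502 − 5p = 4p + 142 → p* = 40, q* = 302.
With the tax collected from consumers, demand (in seller-price terms) shifts: qd = 502 − 5(p + 36).
New equilibrium: consumers pay 56, producers receive 20, q = 222. (Wedge: pb − ps = 36.)
Quantity falls by |ΔQ| = |302 − 222| = 80.
DWL = ½ · t · |ΔQ| = ½ · 36 · 80 = 1440.

Deadweight loss = 1440 million.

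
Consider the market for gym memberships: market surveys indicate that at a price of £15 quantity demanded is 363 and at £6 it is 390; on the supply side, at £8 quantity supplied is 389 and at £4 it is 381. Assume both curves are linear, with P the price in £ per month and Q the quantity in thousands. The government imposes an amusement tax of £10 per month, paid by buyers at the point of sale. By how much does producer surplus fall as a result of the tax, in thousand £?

Demand slope: (390 − 363)/(6 − 15) = -3, so Qd = 408 − 3P.
Supply slope: (381 − 389)/(4 − 8) = 2, so Qs = 2P + 373.
Without the tax, 408 − 3P = 2P + 373 gives 5P = 35, so P* = £7 and Q* = 387.
With the tax collected from buyers, demand (in seller-price terms) shifts: Qd = 408 − 3(P + 10).
Solving gives Q = 375 with buyers paying £11 and suppliers receiving £1 (the £10 wedge).
ΔPS is the trapezoid between Q = 375 and Q = 387 of height £6: ½ · (387 + 375) · 6 = £2286.

Producer surplus falls by £2286 thousand.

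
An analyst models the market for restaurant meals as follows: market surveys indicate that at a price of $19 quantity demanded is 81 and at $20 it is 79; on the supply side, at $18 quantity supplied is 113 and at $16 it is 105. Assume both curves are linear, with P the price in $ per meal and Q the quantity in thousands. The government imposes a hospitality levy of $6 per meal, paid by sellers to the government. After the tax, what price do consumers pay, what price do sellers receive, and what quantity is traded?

Demand slope: (79 − 81)/(20 − 19) = -2, so Qd = 119 − 2P.
Supply slope: (105 − 113)/(16 − 18) = 4, so Qs = 4P + 41.
Before the tax: set 119 − 2P = 4P + 41 → P* = $13, Q* = 93.
With the tax collected from sellers, supply shifts: Qs = 4(P − 6) + 41.
New equilibrium: consumers pay $17, sellers receive $11, Q = 85. (Wedge: Pb − Ps = 6.)
The less price-elastic side of the market bears the larger share of a per-unit tax.

Consumers pay $17; sellers receive $11; quantity = 85.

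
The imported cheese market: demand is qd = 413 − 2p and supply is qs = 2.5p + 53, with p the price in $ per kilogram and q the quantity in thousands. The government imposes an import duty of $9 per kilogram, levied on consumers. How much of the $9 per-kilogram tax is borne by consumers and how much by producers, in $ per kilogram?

Without the tax, 413 − 2p = 2.5p + 53 gives 4.5p = 360, so p* = $80 and q* = 253.
With the tax collected from consumers, demand (in seller-price terms) shifts: qd = 413 − 2(p + 9).
Solving gives q = 243 with consumers paying $85 and producers receiving $76 (the $9 wedge).
Burden on consumers: $5; on producers: $4. (They sum to $9.)

Consumers bear $5 per kilogram; producers bear $4 per kilogram.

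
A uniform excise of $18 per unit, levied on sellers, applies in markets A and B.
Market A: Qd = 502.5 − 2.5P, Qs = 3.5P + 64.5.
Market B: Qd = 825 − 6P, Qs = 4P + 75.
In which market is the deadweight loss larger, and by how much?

Market A: pre-tax P* = $73, Q* = 320; post-tax Q = 293.75; deadweight loss = $236.25.
Market B: pre-tax P* = $75, Q* = 375; post-tax Q = 331.8; deadweight loss = $388.8.
Difference: $236.25 vs $388.8 → market B is larger by $152.55.

Market B, by $152.55.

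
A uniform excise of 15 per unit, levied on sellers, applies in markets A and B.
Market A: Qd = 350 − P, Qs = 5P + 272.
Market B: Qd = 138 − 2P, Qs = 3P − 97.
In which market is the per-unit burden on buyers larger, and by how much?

Market A, by 3.5.

Market A: pre-tax P* = 13, Q* = 337; post-tax Q = 324.5; per-unit burden on buyers = 12.5.
Market B: pre-tax P* = 47, Q* = 44; post-tax Q = 26; per-unit burden on buyers = 9.
Difference: 12.5 vs 9 → market A is larger by 3.5.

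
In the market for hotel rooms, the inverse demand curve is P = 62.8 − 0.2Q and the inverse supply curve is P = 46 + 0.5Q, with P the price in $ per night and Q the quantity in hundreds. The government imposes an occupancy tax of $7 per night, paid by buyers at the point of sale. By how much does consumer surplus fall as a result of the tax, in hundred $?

Inverting to Q(P) form: Qd = 314 − 5P; Qs = 2P − 92.
Before the tax: set 314 − 5P = 2P − 92 → P* = $58, Q* = 24.
With the tax collected from buyers, demand (in seller-price terms) shifts: Qd = 314 − 5(P + 7).
Solving gives Q = 14 with buyers paying $60 and sellers receiving $53 (the $7 wedge).
ΔCS is the trapezoid between Q = 14 and Q = 24 of height $2: ½ · (24 + 14) · 2 = $38.

Consumer surplus falls by $38 hundred.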